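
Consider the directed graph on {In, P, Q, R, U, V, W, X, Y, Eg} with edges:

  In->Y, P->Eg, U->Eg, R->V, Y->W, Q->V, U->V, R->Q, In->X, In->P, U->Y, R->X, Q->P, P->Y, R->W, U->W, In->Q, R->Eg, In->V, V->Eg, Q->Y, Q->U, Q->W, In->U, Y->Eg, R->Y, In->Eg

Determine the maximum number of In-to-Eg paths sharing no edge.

Assign every edge capacity 1; by Menger, the answer equals the max flow.
Path In→Eg (+1); total 1.
Path In→P→Eg (+1); total 2.
Path In→U→Eg (+1); total 3.
Path In→V→Eg (+1); total 4.
Path In→Y→Eg (+1); total 5.
No residual In→Eg path; max flow = 5.
Certifying cut of size 5: {In→Eg, P→Eg, U→Eg, V→Eg, Y→Eg}.

5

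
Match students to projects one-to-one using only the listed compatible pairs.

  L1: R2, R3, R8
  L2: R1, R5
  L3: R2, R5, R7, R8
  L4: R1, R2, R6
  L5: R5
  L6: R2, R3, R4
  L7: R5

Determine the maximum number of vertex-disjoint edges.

6

Unit-capacity flow: source→left, listed edges, right→sink; max matching = max flow.
Augmenting path L1→R2 (+1); matched 1.
Augmenting path L2→R1 (+1); matched 2.
Augmenting path L3→R5 (+1); matched 3.
Augmenting path L4→R6 (+1); matched 4.
Augmenting path L6→R3 (+1); matched 5.
Augmenting path L5→R5→L3→R7 (+1); matched 6.
No augmenting path remains; maximum matching = 6.
König certificate: {L1, L2, L3, L4, L6, R5} is a vertex cover of size 6 (every listed pair touches it), so no matching can be larger.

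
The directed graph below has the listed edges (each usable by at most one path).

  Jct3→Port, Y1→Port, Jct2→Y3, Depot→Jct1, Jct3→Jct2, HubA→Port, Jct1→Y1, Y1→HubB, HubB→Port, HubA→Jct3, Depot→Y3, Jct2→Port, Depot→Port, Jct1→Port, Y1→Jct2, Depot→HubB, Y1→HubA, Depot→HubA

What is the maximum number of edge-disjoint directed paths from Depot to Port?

Assign every edge capacity 1; by Menger, the answer equals the max flow.
Path Depot→Port (+1); total 1.
Path Depot→Jct1→Port (+1); total 2.
Path Depot→HubA→Port (+1); total 3.
Path Depot→HubB→Port (+1); total 4.
No residual Depot→Port path; max flow = 4.
Certifying cut of size 4: {Depot→HubA, Depot→HubB, Depot→Jct1, Depot→Port}.

4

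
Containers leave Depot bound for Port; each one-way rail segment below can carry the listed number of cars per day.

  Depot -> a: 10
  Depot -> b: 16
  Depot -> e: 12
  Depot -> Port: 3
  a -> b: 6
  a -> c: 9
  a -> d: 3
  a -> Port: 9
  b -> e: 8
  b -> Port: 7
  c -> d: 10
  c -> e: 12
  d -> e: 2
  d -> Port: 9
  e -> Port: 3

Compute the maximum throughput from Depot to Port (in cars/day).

23

Augment Depot→Port: bottleneck 3, flow now 3.
Augment Depot→a→Port: bottleneck 9, flow now 12.
Augment Depot→b→Port: bottleneck 7, flow now 19.
Augment Depot→e→Port: bottleneck 3, flow now 22.
Augment Depot→a→d→Port: bottleneck 1, flow now 23.
No augmenting path remains; maximum flow = 23.
In the residual graph, reachable from Depot: {Depot, b, e}.
Min-cut edges: Depot→a (10), Depot→Port (3), b→Port (7), e→Port (3); capacity 10 + 3 + 7 + 3 = 23.
This cut is saturated, so no flow can exceed 23.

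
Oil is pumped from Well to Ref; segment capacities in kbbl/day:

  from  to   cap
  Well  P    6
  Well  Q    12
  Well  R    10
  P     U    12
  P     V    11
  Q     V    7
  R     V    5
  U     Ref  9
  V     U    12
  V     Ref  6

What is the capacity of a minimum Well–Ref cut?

15

Augment Well→P→U→Ref: bottleneck 6, flow now 6.
Augment Well→Q→V→Ref: bottleneck 6, flow now 12.
Augment Well→Q→V→U→Ref: bottleneck 1, flow now 13.
Augment Well→R→V→U→Ref: bottleneck 2, flow now 15.
No augmenting path remains; maximum flow = 15.
By max-flow min-cut, the minimum cut capacity equals the max flow.
In the residual graph, reachable from Well: {Well, P, Q, R, U, V}.
Min-cut edges: U→Ref (9), V→Ref (6); capacity 9 + 6 = 15.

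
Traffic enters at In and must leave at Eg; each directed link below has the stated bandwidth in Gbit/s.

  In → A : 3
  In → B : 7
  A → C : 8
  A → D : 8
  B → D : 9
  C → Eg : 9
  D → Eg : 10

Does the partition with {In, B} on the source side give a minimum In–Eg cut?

No — its capacity is 12, but the minimum cut has capacity 10.

Given cut capacity: 3 + 9 = 12.
Augment In→A→C→Eg: bottleneck 3, flow now 3.
Augment In→B→D→Eg: bottleneck 7, flow now 10.
No augmenting path remains; maximum flow = 10.
In the residual graph, reachable from In: {In}.
Min-cut edges: In→A (3), In→B (7); capacity 3 + 7 = 10.
Cut capacity 12 exceeds the max flow 10, so it is not minimum.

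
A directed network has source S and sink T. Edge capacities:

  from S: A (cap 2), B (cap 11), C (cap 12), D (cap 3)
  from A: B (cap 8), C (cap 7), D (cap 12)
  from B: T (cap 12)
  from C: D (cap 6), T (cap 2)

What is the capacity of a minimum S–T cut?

14

Augment S→B→T: bottleneck 11, flow now 11.
Augment S→C→T: bottleneck 2, flow now 13.
Augment S→A→B→T: bottleneck 1, flow now 14.
No augmenting path remains; maximum flow = 14.
By max-flow min-cut, the minimum cut capacity equals the max flow.
In the residual graph, reachable from S: {S, A, B, C, D}.
Min-cut edges: B→T (12), C→T (2); capacity 12 + 2 = 14.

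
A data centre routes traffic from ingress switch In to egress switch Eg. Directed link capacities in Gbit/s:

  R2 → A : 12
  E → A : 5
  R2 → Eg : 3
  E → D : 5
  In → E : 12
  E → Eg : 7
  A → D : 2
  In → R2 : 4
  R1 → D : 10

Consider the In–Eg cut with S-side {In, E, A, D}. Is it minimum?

No — its capacity is 11, but the minimum cut has capacity 10.

Given cut capacity: 4 + 7 = 11.
Augment In→R2→Eg: bottleneck 3, flow now 3.
Augment In→E→Eg: bottleneck 7, flow now 10.
No augmenting path remains; maximum flow = 10.
In the residual graph, reachable from In: {In, R2, E, A, D}.
Min-cut edges: R2→Eg (3), E→Eg (7); capacity 3 + 7 = 10.
Cut capacity 11 exceeds the max flow 10, so it is not minimum.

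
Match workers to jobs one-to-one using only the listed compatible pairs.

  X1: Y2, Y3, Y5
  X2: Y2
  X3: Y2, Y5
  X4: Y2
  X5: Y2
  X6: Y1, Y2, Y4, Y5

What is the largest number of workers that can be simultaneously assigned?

Unit-capacity flow: source→left, listed edges, right→sink; max matching = max flow.
Augmenting path X1→Y2 (+1); matched 1.
Augmenting path X3→Y5 (+1); matched 2.
Augmenting path X6→Y1 (+1); matched 3.
Augmenting path X2→Y2→X1→Y3 (+1); matched 4.
No augmenting path remains; maximum matching = 4.
König certificate: {X1, X3, X6, Y2} is a vertex cover of size 4 (every listed pair touches it), so no matching can be larger.

4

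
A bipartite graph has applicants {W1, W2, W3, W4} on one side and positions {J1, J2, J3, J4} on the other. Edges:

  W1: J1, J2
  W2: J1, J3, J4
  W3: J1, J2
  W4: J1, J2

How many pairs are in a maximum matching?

3

Unit-capacity flow: source→left, listed edges, right→sink; max matching = max flow.
Augmenting path W1→J1 (+1); matched 1.
Augmenting path W2→J3 (+1); matched 2.
Augmenting path W3→J2 (+1); matched 3.
No augmenting path remains; maximum matching = 3.
König certificate: {W2, J1, J2} is a vertex cover of size 3 (every listed pair touches it), so no matching can be larger.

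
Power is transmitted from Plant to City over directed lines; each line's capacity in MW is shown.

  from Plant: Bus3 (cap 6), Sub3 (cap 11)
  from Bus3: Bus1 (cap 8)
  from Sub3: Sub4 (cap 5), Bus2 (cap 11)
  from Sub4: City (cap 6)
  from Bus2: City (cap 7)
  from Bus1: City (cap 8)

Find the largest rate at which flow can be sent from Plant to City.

17

Augment Plant→Bus3→Bus1→City: bottleneck 6, flow now 6.
Augment Plant→Sub3→Sub4→City: bottleneck 5, flow now 11.
Augment Plant→Sub3→Bus2→City: bottleneck 6, flow now 17.
No augmenting path remains; maximum flow = 17.
In the residual graph, reachable from Plant: {Plant}.
Min-cut edges: Plant→Bus3 (6), Plant→Sub3 (11); capacity 6 + 11 = 17.
This cut is saturated, so no flow can exceed 17.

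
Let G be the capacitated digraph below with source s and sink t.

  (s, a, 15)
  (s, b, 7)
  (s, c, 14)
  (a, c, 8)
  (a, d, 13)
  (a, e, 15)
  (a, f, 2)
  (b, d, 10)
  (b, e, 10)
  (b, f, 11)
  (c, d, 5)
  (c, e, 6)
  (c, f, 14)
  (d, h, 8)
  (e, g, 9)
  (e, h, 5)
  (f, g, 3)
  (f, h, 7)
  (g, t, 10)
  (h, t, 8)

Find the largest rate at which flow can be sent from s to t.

Augment s→a→d→h→t: bottleneck 8, flow now 8.
Augment s→a→e→g→t: bottleneck 7, flow now 15.
Augment s→b→e→g→t: bottleneck 2, flow now 17.
Augment s→b→f→g→t: bottleneck 1, flow now 18.
No augmenting path remains; maximum flow = 18.
In the residual graph, reachable from s: {s, a, b, c, d, e, f, g, h}.
Min-cut edges: g→t (10), h→t (8); capacity 10 + 8 = 18.
This cut is saturated, so no flow can exceed 18.

18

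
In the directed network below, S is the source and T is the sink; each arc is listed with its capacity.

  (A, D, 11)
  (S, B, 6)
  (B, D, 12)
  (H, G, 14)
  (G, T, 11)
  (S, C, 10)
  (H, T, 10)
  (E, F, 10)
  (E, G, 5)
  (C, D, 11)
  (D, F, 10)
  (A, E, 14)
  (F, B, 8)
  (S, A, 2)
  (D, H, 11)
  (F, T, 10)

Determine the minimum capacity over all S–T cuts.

Augment S→A→D→F→T: bottleneck 2, flow now 2.
Augment S→B→D→F→T: bottleneck 6, flow now 8.
Augment S→C→D→F→T: bottleneck 2, flow now 10.
Augment S→C→D→H→T: bottleneck 8, flow now 18.
No augmenting path remains; maximum flow = 18.
By max-flow min-cut, the minimum cut capacity equals the max flow.
In the residual graph, reachable from S: {S}.
Min-cut edges: S→A (2), S→B (6), S→C (10); capacity 2 + 6 + 10 = 18.

18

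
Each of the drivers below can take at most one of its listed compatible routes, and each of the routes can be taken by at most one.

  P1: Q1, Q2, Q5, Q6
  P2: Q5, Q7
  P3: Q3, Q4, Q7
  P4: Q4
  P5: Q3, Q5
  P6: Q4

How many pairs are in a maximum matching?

Unit-capacity flow: source→left, listed edges, right→sink; max matching = max flow.
Augmenting path P1→Q1 (+1); matched 1.
Augmenting path P2→Q5 (+1); matched 2.
Augmenting path P3→Q3 (+1); matched 3.
Augmenting path P4→Q4 (+1); matched 4.
Augmenting path P5→Q3→P3→Q7 (+1); matched 5.
No augmenting path remains; maximum matching = 5.
König certificate: {P1, P2, P3, P5, Q4} is a vertex cover of size 5 (every listed pair touches it), so no matching can be larger.

5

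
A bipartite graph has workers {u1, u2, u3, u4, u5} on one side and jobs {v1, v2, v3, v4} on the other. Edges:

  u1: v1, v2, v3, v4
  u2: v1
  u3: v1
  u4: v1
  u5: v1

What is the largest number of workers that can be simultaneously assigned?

2

Unit-capacity flow: source→left, listed edges, right→sink; max matching = max flow.
Augmenting path u1→v1 (+1); matched 1.
Augmenting path u2→v1→u1→v2 (+1); matched 2.
No augmenting path remains; maximum matching = 2.
König certificate: {u1, v1} is a vertex cover of size 2 (every listed pair touches it), so no matching can be larger.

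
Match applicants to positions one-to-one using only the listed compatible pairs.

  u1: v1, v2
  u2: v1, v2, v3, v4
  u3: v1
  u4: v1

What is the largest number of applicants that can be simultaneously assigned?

3

Unit-capacity flow: source→left, listed edges, right→sink; max matching = max flow.
Augmenting path u1→v1 (+1); matched 1.
Augmenting path u2→v2 (+1); matched 2.
Augmenting path u3→v1→u1→v2→u2→v3 (+1); matched 3.
No augmenting path remains; maximum matching = 3.
König certificate: {u1, u2, v1} is a vertex cover of size 3 (every listed pair touches it), so no matching can be larger.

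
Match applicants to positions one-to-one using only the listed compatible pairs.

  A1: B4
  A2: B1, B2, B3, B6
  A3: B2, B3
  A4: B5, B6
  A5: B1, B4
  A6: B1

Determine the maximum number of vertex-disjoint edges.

Unit-capacity flow: source→left, listed edges, right→sink; max matching = max flow.
Augmenting path A1→B4 (+1); matched 1.
Augmenting path A2→B1 (+1); matched 2.
Augmenting path A3→B2 (+1); matched 3.
Augmenting path A4→B5 (+1); matched 4.
Augmenting path A5→B1→A2→B3 (+1); matched 5.
No augmenting path remains; maximum matching = 5.
König certificate: {A2, A3, A4, B1, B4} is a vertex cover of size 5 (every listed pair touches it), so no matching can be larger.

5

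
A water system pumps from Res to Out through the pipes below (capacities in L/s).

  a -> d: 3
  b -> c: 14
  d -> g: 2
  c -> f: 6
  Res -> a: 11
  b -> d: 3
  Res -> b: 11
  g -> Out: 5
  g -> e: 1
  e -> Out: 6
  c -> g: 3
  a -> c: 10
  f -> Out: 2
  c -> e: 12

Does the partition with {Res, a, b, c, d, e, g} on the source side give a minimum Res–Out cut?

No — its capacity is 17, but the minimum cut has capacity 13.

Given cut capacity: 6 + 6 + 5 = 17.
Augment Res→a→c→e→Out: bottleneck 6, flow now 6.
Augment Res→a→c→f→Out: bottleneck 2, flow now 8.
Augment Res→a→c→g→Out: bottleneck 2, flow now 10.
Augment Res→a→d→g→Out: bottleneck 1, flow now 11.
Augment Res→b→c→g→Out: bottleneck 1, flow now 12.
Augment Res→b→d→g→Out: bottleneck 1, flow now 13.
No augmenting path remains; maximum flow = 13.
In the residual graph, reachable from Res: {Res, a, b, c, d, e, f}.
Min-cut edges: c→g (3), d→g (2), e→Out (6), f→Out (2); capacity 3 + 2 + 6 + 2 = 13.
Cut capacity 17 exceeds the max flow 13, so it is not minimum.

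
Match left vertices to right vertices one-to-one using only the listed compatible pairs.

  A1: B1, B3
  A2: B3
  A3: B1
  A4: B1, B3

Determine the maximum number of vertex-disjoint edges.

2

Unit-capacity flow: source→left, listed edges, right→sink; max matching = max flow.
Augmenting path A1→B1 (+1); matched 1.
Augmenting path A2→B3 (+1); matched 2.
No augmenting path remains; maximum matching = 2.
König certificate: {B1, B3} is a vertex cover of size 2 (every listed pair touches it), so no matching can be larger.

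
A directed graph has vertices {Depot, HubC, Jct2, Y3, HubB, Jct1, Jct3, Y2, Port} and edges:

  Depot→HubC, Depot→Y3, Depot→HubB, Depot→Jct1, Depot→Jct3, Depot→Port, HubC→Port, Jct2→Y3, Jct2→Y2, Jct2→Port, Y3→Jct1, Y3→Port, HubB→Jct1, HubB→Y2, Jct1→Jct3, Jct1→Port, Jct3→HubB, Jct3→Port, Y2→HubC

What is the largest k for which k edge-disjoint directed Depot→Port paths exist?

Assign every edge capacity 1; by Menger, the answer equals the max flow.
Path Depot→Port (+1); total 1.
Path Depot→HubC→Port (+1); total 2.
Path Depot→Y3→Port (+1); total 3.
Path Depot→Jct1→Port (+1); total 4.
Path Depot→Jct3→Port (+1); total 5.
No residual Depot→Port path; max flow = 5.
Certifying cut of size 5: {Depot→Port, Depot→Y3, HubC→Port, Jct1→Port, Jct3→Port}.

5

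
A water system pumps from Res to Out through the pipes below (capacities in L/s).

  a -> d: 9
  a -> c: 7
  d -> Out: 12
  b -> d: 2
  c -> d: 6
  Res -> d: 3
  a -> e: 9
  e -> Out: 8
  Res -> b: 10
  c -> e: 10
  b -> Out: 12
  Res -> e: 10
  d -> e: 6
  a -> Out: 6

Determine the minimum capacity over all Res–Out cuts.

21

Augment Res→b→Out: bottleneck 10, flow now 10.
Augment Res→d→Out: bottleneck 3, flow now 13.
Augment Res→e→Out: bottleneck 8, flow now 21.
No augmenting path remains; maximum flow = 21.
By max-flow min-cut, the minimum cut capacity equals the max flow.
In the residual graph, reachable from Res: {Res, e}.
Min-cut edges: Res→b (10), Res→d (3), e→Out (8); capacity 10 + 3 + 8 = 21.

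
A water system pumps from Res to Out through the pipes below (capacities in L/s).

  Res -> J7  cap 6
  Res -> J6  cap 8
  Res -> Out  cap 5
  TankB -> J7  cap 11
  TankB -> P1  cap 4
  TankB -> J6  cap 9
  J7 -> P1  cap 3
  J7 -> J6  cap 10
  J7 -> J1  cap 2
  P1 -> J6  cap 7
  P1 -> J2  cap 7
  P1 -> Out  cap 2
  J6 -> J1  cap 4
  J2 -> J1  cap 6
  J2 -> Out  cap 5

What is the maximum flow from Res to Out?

8

Augment Res→Out: bottleneck 5, flow now 5.
Augment Res→J7→P1→Out: bottleneck 2, flow now 7.
Augment Res→J7→P1→J2→Out: bottleneck 1, flow now 8.
No augmenting path remains; maximum flow = 8.
In the residual graph, reachable from Res: {Res, J7, J6, J1}.
Min-cut edges: Res→Out (5), J7→P1 (3); capacity 5 + 3 = 8.
This cut is saturated, so no flow can exceed 8.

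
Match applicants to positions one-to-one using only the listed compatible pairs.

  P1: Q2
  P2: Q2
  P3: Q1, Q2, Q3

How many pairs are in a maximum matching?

2

Unit-capacity flow: source→left, listed edges, right→sink; max matching = max flow.
Augmenting path P1→Q2 (+1); matched 1.
Augmenting path P3→Q1 (+1); matched 2.
No augmenting path remains; maximum matching = 2.
König certificate: {P3, Q2} is a vertex cover of size 2 (every listed pair touches it), so no matching can be larger.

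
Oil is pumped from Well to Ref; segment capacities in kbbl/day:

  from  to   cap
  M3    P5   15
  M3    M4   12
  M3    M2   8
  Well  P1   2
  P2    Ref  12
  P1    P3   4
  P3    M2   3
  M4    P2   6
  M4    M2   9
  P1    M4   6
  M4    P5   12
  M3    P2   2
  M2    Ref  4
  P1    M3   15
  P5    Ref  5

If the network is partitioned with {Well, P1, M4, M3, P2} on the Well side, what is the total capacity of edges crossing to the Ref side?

60

Edges leaving {Well, P1, M4, M3, P2}: P1→P3 (4), M4→M2 (9), M4→P5 (12), M3→M2 (8), M3→P5 (15), P2→Ref (12).
Cut capacity = 4 + 9 + 12 + 8 + 15 + 12 = 60.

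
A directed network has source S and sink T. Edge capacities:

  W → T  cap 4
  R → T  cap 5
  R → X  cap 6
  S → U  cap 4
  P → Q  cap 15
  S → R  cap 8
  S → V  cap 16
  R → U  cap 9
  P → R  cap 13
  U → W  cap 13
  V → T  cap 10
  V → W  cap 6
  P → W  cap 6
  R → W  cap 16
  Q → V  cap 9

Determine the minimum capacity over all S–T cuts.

19

Augment S→R→T: bottleneck 5, flow now 5.
Augment S→V→T: bottleneck 10, flow now 15.
Augment S→R→W→T: bottleneck 3, flow now 18.
Augment S→U→W→T: bottleneck 1, flow now 19.
No augmenting path remains; maximum flow = 19.
By max-flow min-cut, the minimum cut capacity equals the max flow.
In the residual graph, reachable from S: {S, R, U, V, W, X}.
Min-cut edges: R→T (5), V→T (10), W→T (4); capacity 5 + 10 + 4 = 19.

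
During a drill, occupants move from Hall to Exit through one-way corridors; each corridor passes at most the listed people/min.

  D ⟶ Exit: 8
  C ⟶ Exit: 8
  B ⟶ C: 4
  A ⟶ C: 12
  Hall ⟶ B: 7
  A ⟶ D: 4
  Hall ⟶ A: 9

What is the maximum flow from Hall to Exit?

12

Augment Hall→A→C→Exit: bottleneck 8, flow now 8.
Augment Hall→A→D→Exit: bottleneck 1, flow now 9.
Augment Hall→B→C→A→D→Exit: bottleneck 3, flow now 12. (uses reverse residual edge)
No augmenting path remains; maximum flow = 12.
In the residual graph, reachable from Hall: {Hall, A, B, C}.
Min-cut edges: A→D (4), C→Exit (8); capacity 4 + 8 = 12.
This cut is saturated, so no flow can exceed 12.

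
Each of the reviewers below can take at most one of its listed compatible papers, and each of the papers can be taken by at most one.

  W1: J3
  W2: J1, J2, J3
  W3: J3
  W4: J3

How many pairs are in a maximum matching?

Unit-capacity flow: source→left, listed edges, right→sink; max matching = max flow.
Augmenting path W1→J3 (+1); matched 1.
Augmenting path W2→J1 (+1); matched 2.
No augmenting path remains; maximum matching = 2.
König certificate: {W2, J3} is a vertex cover of size 2 (every listed pair touches it), so no matching can be larger.

2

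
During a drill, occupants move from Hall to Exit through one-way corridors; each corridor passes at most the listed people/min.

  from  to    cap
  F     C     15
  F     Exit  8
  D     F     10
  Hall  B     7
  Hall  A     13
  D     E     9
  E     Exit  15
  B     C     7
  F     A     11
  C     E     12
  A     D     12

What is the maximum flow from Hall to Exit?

Augment Hall→A→D→E→Exit: bottleneck 9, flow now 9.
Augment Hall→A→D→F→Exit: bottleneck 3, flow now 12.
Augment Hall→B→C→E→Exit: bottleneck 6, flow now 18.
Augment Hall→B→C→E→D→F→Exit: bottleneck 1, flow now 19. (uses reverse residual edge)
No augmenting path remains; maximum flow = 19.
In the residual graph, reachable from Hall: {Hall, A}.
Min-cut edges: Hall→B (7), A→D (12); capacity 7 + 12 = 19.
This cut is saturated, so no flow can exceed 19.

19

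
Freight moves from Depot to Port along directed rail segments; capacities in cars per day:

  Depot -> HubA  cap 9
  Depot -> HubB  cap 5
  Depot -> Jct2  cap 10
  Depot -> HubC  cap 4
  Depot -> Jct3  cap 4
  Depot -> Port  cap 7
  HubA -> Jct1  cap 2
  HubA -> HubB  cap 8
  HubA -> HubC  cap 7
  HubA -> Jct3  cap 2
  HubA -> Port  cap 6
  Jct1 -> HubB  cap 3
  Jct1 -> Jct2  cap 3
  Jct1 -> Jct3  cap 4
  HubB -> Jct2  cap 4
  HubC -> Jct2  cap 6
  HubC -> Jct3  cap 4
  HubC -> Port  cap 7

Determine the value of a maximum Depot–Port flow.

20

Augment Depot→Port: bottleneck 7, flow now 7.
Augment Depot→HubA→Port: bottleneck 6, flow now 13.
Augment Depot→HubC→Port: bottleneck 4, flow now 17.
Augment Depot→HubA→HubC→Port: bottleneck 3, flow now 20.
No augmenting path remains; maximum flow = 20.
In the residual graph, reachable from Depot: {Depot, HubB, Jct2, Jct3}.
Min-cut edges: Depot→HubA (9), Depot→HubC (4), Depot→Port (7); capacity 9 + 4 + 7 = 20.
This cut is saturated, so no flow can exceed 20.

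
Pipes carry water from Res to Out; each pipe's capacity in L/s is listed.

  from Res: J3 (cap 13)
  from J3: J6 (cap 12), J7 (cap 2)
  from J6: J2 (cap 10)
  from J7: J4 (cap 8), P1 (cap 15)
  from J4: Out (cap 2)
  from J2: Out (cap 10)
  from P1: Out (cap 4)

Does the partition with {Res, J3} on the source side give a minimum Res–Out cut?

No — its capacity is 14, but the minimum cut has capacity 12.

Given cut capacity: 12 + 2 = 14.
Augment Res→J3→J6→J2→Out: bottleneck 10, flow now 10.
Augment Res→J3→J7→J4→Out: bottleneck 2, flow now 12.
No augmenting path remains; maximum flow = 12.
In the residual graph, reachable from Res: {Res, J3, J6}.
Min-cut edges: J3→J7 (2), J6→J2 (10); capacity 2 + 10 = 12.
Cut capacity 14 exceeds the max flow 12, so it is not minimum.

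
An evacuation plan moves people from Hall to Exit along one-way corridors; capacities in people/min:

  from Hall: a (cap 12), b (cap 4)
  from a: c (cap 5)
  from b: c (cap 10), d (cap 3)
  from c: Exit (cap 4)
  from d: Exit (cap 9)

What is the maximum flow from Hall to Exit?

7

Augment Hall→a→c→Exit: bottleneck 4, flow now 4.
Augment Hall→b→d→Exit: bottleneck 3, flow now 7.
No augmenting path remains; maximum flow = 7.
In the residual graph, reachable from Hall: {Hall, a, b, c}.
Min-cut edges: b→d (3), c→Exit (4); capacity 3 + 4 = 7.
This cut is saturated, so no flow can exceed 7.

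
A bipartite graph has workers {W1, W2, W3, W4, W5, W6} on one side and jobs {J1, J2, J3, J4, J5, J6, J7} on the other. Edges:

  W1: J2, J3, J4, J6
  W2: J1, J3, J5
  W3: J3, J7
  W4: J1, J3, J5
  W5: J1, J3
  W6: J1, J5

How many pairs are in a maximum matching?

5

Unit-capacity flow: source→left, listed edges, right→sink; max matching = max flow.
Augmenting path W1→J2 (+1); matched 1.
Augmenting path W2→J1 (+1); matched 2.
Augmenting path W3→J3 (+1); matched 3.
Augmenting path W4→J5 (+1); matched 4.
Augmenting path W5→J3→W3→J7 (+1); matched 5.
No augmenting path remains; maximum matching = 5.
König certificate: {W1, W3, J1, J3, J5} is a vertex cover of size 5 (every listed pair touches it), so no matching can be larger.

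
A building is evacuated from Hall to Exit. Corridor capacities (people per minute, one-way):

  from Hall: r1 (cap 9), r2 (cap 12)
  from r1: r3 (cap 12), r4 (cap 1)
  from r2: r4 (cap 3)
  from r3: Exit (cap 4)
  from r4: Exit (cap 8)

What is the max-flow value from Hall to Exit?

8

Augment Hall→r1→r3→Exit: bottleneck 4, flow now 4.
Augment Hall→r1→r4→Exit: bottleneck 1, flow now 5.
Augment Hall→r2→r4→Exit: bottleneck 3, flow now 8.
No augmenting path remains; maximum flow = 8.
In the residual graph, reachable from Hall: {Hall, r1, r2, r3}.
Min-cut edges: r1→r4 (1), r2→r4 (3), r3→Exit (4); capacity 1 + 3 + 4 = 8.
This cut is saturated, so no flow can exceed 8.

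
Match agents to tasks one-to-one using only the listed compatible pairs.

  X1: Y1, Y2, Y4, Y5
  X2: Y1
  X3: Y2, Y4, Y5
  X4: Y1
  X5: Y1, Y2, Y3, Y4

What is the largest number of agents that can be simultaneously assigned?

Unit-capacity flow: source→left, listed edges, right→sink; max matching = max flow.
Augmenting path X1→Y1 (+1); matched 1.
Augmenting path X3→Y2 (+1); matched 2.
Augmenting path X5→Y3 (+1); matched 3.
Augmenting path X2→Y1→X1→Y4 (+1); matched 4.
No augmenting path remains; maximum matching = 4.
König certificate: {X1, X3, X5, Y1} is a vertex cover of size 4 (every listed pair touches it), so no matching can be larger.

4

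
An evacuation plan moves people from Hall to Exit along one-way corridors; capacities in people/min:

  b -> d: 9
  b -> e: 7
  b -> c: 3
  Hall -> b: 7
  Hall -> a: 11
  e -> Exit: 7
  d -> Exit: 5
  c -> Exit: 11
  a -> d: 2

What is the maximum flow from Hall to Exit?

Augment Hall→a→d→Exit: bottleneck 2, flow now 2.
Augment Hall→b→c→Exit: bottleneck 3, flow now 5.
Augment Hall→b→d→Exit: bottleneck 3, flow now 8.
Augment Hall→b→e→Exit: bottleneck 1, flow now 9.
No augmenting path remains; maximum flow = 9.
In the residual graph, reachable from Hall: {Hall, a}.
Min-cut edges: Hall→b (7), a→d (2); capacity 7 + 2 = 9.
This cut is saturated, so no flow can exceed 9.

9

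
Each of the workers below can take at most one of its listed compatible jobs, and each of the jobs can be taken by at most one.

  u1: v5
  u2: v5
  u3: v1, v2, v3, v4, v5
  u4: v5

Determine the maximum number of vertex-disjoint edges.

Unit-capacity flow: source→left, listed edges, right→sink; max matching = max flow.
Augmenting path u1→v5 (+1); matched 1.
Augmenting path u3→v1 (+1); matched 2.
No augmenting path remains; maximum matching = 2.
König certificate: {u3, v5} is a vertex cover of size 2 (every listed pair touches it), so no matching can be larger.

2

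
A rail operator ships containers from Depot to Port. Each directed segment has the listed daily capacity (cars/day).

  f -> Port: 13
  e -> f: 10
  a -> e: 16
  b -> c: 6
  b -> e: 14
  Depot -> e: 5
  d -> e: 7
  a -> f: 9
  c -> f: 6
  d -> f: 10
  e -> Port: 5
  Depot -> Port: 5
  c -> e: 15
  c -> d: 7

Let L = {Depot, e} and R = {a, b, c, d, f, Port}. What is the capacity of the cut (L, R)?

20

Edges leaving {Depot, e}: Depot→Port (5), e→f (10), e→Port (5).
Cut capacity = 5 + 10 + 5 = 20.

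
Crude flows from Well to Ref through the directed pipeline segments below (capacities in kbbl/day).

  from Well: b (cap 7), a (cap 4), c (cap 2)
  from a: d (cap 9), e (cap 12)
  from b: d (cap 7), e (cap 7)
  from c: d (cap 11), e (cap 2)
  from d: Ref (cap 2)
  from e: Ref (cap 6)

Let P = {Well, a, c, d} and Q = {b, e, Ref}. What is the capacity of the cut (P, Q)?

Edges leaving {Well, a, c, d}: Well→b (7), a→e (12), c→e (2), d→Ref (2).
Cut capacity = 7 + 12 + 2 + 2 = 23.

23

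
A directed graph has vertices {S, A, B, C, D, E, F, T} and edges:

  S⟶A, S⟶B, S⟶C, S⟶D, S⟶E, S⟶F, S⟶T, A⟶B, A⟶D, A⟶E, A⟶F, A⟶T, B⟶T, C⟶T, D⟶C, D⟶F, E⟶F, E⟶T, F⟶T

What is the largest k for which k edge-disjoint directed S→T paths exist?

Assign every edge capacity 1; by Menger, the answer equals the max flow.
Path S→T (+1); total 1.
Path S→A→T (+1); total 2.
Path S→B→T (+1); total 3.
Path S→C→T (+1); total 4.
Path S→E→T (+1); total 5.
Path S→F→T (+1); total 6.
No residual S→T path; max flow = 6.
Certifying cut of size 6: {C→T, F→T, S→A, S→B, S→E, S→T}.

6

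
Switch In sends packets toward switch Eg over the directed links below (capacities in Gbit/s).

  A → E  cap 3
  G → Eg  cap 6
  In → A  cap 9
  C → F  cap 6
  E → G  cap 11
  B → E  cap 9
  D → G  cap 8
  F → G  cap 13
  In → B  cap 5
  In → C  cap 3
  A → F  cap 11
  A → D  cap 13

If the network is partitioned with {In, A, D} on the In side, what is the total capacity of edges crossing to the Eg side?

Edges leaving {In, A, D}: In→B (5), In→C (3), A→E (3), A→F (11), D→G (8).
Cut capacity = 5 + 3 + 3 + 11 + 8 = 30.

30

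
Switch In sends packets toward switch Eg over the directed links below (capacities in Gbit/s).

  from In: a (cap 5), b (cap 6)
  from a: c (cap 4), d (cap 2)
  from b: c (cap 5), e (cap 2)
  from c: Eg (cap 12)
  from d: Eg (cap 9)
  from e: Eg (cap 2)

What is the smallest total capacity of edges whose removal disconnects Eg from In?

Augment In→a→c→Eg: bottleneck 4, flow now 4.
Augment In→a→d→Eg: bottleneck 1, flow now 5.
Augment In→b→c→Eg: bottleneck 5, flow now 10.
Augment In→b→e→Eg: bottleneck 1, flow now 11.
No augmenting path remains; maximum flow = 11.
By max-flow min-cut, the minimum cut capacity equals the max flow.
In the residual graph, reachable from In: {In}.
Min-cut edges: In→a (5), In→b (6); capacity 5 + 6 = 11.

11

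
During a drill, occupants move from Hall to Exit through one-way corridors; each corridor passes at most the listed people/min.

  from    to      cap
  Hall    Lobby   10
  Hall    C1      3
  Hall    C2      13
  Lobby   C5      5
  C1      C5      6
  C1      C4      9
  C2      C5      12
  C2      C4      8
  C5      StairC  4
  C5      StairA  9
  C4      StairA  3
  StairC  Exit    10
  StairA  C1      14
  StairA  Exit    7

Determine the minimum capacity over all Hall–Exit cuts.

11

Augment Hall→Lobby→C5→StairC→Exit: bottleneck 4, flow now 4.
Augment Hall→Lobby→C5→StairA→Exit: bottleneck 1, flow now 5.
Augment Hall→C1→C5→StairA→Exit: bottleneck 3, flow now 8.
Augment Hall→C2→C5→StairA→Exit: bottleneck 3, flow now 11.
No augmenting path remains; maximum flow = 11.
By max-flow min-cut, the minimum cut capacity equals the max flow.
In the residual graph, reachable from Hall: {Hall, Lobby, C1, C2, C5, C4, StairA}.
Min-cut edges: C5→StairC (4), StairA→Exit (7); capacity 4 + 7 = 11.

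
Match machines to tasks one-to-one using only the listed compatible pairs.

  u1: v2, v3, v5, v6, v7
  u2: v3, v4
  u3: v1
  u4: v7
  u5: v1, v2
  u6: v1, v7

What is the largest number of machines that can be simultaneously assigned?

Unit-capacity flow: source→left, listed edges, right→sink; max matching = max flow.
Augmenting path u1→v2 (+1); matched 1.
Augmenting path u2→v3 (+1); matched 2.
Augmenting path u3→v1 (+1); matched 3.
Augmenting path u4→v7 (+1); matched 4.
Augmenting path u5→v2→u1→v5 (+1); matched 5.
No augmenting path remains; maximum matching = 5.
König certificate: {u1, u2, u5, v1, v7} is a vertex cover of size 5 (every listed pair touches it), so no matching can be larger.

5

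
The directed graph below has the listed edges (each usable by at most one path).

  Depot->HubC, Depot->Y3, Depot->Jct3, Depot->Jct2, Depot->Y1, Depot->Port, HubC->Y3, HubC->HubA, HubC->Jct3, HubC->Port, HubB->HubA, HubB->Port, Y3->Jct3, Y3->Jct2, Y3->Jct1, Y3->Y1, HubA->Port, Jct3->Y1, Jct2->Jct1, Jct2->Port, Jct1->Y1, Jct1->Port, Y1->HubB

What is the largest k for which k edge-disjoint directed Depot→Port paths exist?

Assign every edge capacity 1; by Menger, the answer equals the max flow.
Path Depot→Port (+1); total 1.
Path Depot→HubC→Port (+1); total 2.
Path Depot→Jct2→Port (+1); total 3.
Path Depot→Y3→Jct1→Port (+1); total 4.
Path Depot→Y1→HubB→Port (+1); total 5.
No residual Depot→Port path; max flow = 5.
Certifying cut of size 5: {Depot→HubC, Depot→Jct2, Depot→Port, Depot→Y3, Y1→HubB}.

5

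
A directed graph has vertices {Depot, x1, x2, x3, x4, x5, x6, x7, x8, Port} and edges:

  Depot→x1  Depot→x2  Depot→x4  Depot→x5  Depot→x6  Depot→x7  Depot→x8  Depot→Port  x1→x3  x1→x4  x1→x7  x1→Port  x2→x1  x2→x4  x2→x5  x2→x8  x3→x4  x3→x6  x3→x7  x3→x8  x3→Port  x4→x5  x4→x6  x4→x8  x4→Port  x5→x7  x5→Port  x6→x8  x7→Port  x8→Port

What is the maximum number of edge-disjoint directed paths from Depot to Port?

7

Assign every edge capacity 1; by Menger, the answer equals the max flow.
Path Depot→Port (+1); total 1.
Path Depot→x1→Port (+1); total 2.
Path Depot→x4→Port (+1); total 3.
Path Depot→x5→Port (+1); total 4.
Path Depot→x7→Port (+1); total 5.
Path Depot→x8→Port (+1); total 6.
Path Depot→x2→x1→x3→Port (+1); total 7.
No residual Depot→Port path; max flow = 7.
Certifying cut of size 7: {Depot→Port, Depot→x1, Depot→x2, Depot→x4, Depot→x5, Depot→x7, x8→Port}.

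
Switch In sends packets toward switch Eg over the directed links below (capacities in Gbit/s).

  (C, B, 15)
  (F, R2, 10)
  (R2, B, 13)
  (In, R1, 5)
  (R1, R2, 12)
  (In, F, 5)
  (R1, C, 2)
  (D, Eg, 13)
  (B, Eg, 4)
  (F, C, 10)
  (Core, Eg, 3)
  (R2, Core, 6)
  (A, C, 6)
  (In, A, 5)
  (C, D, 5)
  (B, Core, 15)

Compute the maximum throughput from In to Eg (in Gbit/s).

12

Augment In→A→C→B→Eg: bottleneck 4, flow now 4.
Augment In→A→C→D→Eg: bottleneck 1, flow now 5.
Augment In→F→C→D→Eg: bottleneck 4, flow now 9.
Augment In→F→R2→Core→Eg: bottleneck 1, flow now 10.
Augment In→R1→R2→Core→Eg: bottleneck 2, flow now 12.
No augmenting path remains; maximum flow = 12.
In the residual graph, reachable from In: {In, A, F, R1, C, R2, Core, B}.
Min-cut edges: C→D (5), Core→Eg (3), B→Eg (4); capacity 5 + 3 + 4 = 12.
This cut is saturated, so no flow can exceed 12.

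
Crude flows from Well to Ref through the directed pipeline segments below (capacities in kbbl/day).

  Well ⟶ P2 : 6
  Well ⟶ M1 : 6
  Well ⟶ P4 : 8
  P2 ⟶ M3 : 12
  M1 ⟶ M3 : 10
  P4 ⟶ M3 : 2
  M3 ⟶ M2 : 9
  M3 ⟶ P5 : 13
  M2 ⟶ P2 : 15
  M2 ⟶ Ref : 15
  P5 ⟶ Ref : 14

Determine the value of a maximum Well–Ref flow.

Augment Well→P2→M3→M2→Ref: bottleneck 6, flow now 6.
Augment Well→M1→M3→M2→Ref: bottleneck 3, flow now 9.
Augment Well→M1→M3→P5→Ref: bottleneck 3, flow now 12.
Augment Well→P4→M3→P5→Ref: bottleneck 2, flow now 14.
No augmenting path remains; maximum flow = 14.
In the residual graph, reachable from Well: {Well, P4}.
Min-cut edges: Well→P2 (6), Well→M1 (6), P4→M3 (2); capacity 6 + 6 + 2 = 14.
This cut is saturated, so no flow can exceed 14.

14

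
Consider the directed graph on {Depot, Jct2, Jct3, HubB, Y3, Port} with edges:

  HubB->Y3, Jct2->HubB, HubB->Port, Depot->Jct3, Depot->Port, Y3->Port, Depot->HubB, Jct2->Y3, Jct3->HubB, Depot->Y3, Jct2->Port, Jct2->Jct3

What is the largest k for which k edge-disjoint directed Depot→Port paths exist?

Assign every edge capacity 1; by Menger, the answer equals the max flow.
Path Depot→Port (+1); total 1.
Path Depot→HubB→Port (+1); total 2.
Path Depot→Y3→Port (+1); total 3.
No residual Depot→Port path; max flow = 3.
Certifying cut of size 3: {Depot→Port, HubB→Port, Y3→Port}.

3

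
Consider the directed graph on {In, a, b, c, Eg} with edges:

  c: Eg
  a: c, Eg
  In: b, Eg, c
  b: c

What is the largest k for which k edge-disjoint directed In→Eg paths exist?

Assign every edge capacity 1; by Menger, the answer equals the max flow.
Path In→Eg (+1); total 1.
Path In→c→Eg (+1); total 2.
No residual In→Eg path; max flow = 2.
Certifying cut of size 2: {In→Eg, c→Eg}.

2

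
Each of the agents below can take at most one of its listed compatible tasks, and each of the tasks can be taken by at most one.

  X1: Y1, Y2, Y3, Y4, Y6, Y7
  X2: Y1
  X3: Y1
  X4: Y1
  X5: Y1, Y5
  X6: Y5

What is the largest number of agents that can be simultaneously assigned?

3

Unit-capacity flow: source→left, listed edges, right→sink; max matching = max flow.
Augmenting path X1→Y1 (+1); matched 1.
Augmenting path X5→Y5 (+1); matched 2.
Augmenting path X2→Y1→X1→Y2 (+1); matched 3.
No augmenting path remains; maximum matching = 3.
König certificate: {X1, Y1, Y5} is a vertex cover of size 3 (every listed pair touches it), so no matching can be larger.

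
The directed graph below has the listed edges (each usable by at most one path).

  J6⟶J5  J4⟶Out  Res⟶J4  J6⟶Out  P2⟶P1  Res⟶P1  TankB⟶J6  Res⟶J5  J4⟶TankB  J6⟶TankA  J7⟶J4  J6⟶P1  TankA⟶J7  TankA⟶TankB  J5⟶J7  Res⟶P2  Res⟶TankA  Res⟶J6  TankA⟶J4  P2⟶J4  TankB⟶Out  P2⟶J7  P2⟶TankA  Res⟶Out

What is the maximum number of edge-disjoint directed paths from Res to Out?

4

Assign every edge capacity 1; by Menger, the answer equals the max flow.
Path Res→Out (+1); total 1.
Path Res→J6→Out (+1); total 2.
Path Res→J4→Out (+1); total 3.
Path Res→TankA→TankB→Out (+1); total 4.
No residual Res→Out path; max flow = 4.
Certifying cut of size 4: {J4→Out, J6→Out, Res→Out, TankB→Out}.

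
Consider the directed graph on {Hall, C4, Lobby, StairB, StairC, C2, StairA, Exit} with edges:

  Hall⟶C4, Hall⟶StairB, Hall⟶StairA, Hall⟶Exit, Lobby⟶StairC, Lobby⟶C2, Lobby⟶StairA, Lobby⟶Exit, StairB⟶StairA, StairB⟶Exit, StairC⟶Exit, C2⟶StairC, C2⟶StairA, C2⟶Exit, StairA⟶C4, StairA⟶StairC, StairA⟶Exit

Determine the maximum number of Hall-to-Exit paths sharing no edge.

3

Assign every edge capacity 1; by Menger, the answer equals the max flow.
Path Hall→Exit (+1); total 1.
Path Hall→StairB→Exit (+1); total 2.
Path Hall→StairA→Exit (+1); total 3.
No residual Hall→Exit path; max flow = 3.
Certifying cut of size 3: {Hall→Exit, Hall→StairA, Hall→StairB}.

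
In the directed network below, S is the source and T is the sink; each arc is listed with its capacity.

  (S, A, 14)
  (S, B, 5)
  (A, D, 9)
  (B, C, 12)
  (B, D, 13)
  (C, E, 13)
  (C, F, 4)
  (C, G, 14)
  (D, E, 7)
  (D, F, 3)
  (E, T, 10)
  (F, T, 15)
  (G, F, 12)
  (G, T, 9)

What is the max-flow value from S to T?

Augment S→A→D→E→T: bottleneck 7, flow now 7.
Augment S→A→D→F→T: bottleneck 2, flow now 9.
Augment S→B→C→E→T: bottleneck 3, flow now 12.
Augment S→B→C→F→T: bottleneck 2, flow now 14.
No augmenting path remains; maximum flow = 14.
In the residual graph, reachable from S: {S, A}.
Min-cut edges: S→B (5), A→D (9); capacity 5 + 9 = 14.
This cut is saturated, so no flow can exceed 14.

14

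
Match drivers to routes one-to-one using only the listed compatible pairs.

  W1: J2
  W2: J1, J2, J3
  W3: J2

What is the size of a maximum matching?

Unit-capacity flow: source→left, listed edges, right→sink; max matching = max flow.
Augmenting path W1→J2 (+1); matched 1.
Augmenting path W2→J1 (+1); matched 2.
No augmenting path remains; maximum matching = 2.
König certificate: {W2, J2} is a vertex cover of size 2 (every listed pair touches it), so no matching can be larger.

2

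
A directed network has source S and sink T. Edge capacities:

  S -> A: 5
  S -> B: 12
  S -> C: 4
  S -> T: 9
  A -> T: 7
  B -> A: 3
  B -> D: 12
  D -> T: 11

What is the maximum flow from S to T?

Augment S→T: bottleneck 9, flow now 9.
Augment S→A→T: bottleneck 5, flow now 14.
Augment S→B→A→T: bottleneck 2, flow now 16.
Augment S→B→D→T: bottleneck 10, flow now 26.
No augmenting path remains; maximum flow = 26.
In the residual graph, reachable from S: {S, C}.
Min-cut edges: S→A (5), S→B (12), S→T (9); capacity 5 + 12 + 9 = 26.
This cut is saturated, so no flow can exceed 26.

26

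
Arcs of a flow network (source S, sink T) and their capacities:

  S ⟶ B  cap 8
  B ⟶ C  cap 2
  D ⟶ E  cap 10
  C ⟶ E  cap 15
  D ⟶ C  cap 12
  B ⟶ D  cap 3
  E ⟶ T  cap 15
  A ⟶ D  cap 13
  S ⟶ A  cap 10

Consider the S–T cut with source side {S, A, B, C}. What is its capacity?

Edges leaving {S, A, B, C}: A→D (13), B→D (3), C→E (15).
Cut capacity = 13 + 3 + 15 = 31.

31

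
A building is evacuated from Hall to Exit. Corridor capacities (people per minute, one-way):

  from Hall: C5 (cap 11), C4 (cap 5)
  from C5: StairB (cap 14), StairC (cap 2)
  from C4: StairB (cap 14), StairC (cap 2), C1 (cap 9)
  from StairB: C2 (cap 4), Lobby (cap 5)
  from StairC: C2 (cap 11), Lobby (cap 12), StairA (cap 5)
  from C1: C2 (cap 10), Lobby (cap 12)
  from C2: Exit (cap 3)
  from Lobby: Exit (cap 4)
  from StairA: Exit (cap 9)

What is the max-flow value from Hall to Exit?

Augment Hall→C5→StairB→C2→Exit: bottleneck 3, flow now 3.
Augment Hall→C5→StairB→Lobby→Exit: bottleneck 4, flow now 7.
Augment Hall→C5→StairC→StairA→Exit: bottleneck 2, flow now 9.
Augment Hall→C4→StairC→StairA→Exit: bottleneck 2, flow now 11.
No augmenting path remains; maximum flow = 11.
In the residual graph, reachable from Hall: {Hall, C5, C4, StairB, C1, C2, Lobby}.
Min-cut edges: C5→StairC (2), C4→StairC (2), C2→Exit (3), Lobby→Exit (4); capacity 2 + 2 + 3 + 4 = 11.
This cut is saturated, so no flow can exceed 11.

11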